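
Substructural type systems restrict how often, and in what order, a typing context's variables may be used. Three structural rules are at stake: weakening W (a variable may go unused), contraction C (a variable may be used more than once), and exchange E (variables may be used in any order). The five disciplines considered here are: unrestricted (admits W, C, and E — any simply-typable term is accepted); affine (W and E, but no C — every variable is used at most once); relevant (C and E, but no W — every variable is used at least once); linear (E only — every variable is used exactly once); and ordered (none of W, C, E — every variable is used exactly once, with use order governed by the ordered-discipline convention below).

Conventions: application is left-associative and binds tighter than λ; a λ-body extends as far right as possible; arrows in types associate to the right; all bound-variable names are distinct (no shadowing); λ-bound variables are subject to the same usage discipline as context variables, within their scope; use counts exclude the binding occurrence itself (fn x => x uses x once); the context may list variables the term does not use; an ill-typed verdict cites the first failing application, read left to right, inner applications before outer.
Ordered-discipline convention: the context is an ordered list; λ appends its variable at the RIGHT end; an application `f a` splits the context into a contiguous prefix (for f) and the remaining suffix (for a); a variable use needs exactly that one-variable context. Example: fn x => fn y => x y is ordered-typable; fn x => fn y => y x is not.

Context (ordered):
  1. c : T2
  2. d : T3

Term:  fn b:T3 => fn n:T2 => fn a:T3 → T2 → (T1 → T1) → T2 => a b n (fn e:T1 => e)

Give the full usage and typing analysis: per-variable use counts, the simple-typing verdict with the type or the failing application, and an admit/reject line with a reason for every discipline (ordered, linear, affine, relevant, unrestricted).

usage: c ×0, d ×0, b [bound] ×1, n [bound] ×1, a [bound] ×1, e [bound] ×1
order of uses: a, b, n, e
typing: well-typed at T3 → T2 → (T3 → T2 → (T1 → T1) → T2) → T2
ordered: ✗ — c, d left unused
linear: ✗ — c, d left unused
affine: ✓ — none of c, d, b, n, a, e used more than once
relevant: ✗ — c, d left unused
unrestricted: ✓ — well-typed at T3 → T2 → (T3 → T2 → (T1 → T1) → T2) → T2; no restrictions here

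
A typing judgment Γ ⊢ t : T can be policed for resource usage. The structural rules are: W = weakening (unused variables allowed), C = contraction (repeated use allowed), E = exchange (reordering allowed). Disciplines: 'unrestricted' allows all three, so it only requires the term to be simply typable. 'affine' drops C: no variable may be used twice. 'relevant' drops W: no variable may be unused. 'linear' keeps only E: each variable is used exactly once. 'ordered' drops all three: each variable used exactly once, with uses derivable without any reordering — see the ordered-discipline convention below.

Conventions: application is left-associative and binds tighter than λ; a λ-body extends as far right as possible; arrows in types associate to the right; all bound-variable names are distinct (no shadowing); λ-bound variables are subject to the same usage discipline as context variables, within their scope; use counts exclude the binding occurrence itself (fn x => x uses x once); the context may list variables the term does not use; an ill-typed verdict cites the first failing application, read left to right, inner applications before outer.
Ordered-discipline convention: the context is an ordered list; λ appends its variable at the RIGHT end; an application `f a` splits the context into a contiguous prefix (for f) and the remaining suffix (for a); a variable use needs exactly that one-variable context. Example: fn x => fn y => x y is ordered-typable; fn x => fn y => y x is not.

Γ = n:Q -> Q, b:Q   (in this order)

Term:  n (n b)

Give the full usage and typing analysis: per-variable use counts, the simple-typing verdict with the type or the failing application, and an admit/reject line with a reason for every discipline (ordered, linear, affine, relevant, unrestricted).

counts: n ×2, b ×1
uses in reading order: n, n, b
typing: well-typed at Q
ordered ✗ (repeated use of n ×2)
linear ✗ (repeated use of n ×2)
affine ✗ (repeated use of n ×2)
relevant ✓ (none of n, b goes unused)
unrestricted ✓ (type-checks (Q) and nothing is barred)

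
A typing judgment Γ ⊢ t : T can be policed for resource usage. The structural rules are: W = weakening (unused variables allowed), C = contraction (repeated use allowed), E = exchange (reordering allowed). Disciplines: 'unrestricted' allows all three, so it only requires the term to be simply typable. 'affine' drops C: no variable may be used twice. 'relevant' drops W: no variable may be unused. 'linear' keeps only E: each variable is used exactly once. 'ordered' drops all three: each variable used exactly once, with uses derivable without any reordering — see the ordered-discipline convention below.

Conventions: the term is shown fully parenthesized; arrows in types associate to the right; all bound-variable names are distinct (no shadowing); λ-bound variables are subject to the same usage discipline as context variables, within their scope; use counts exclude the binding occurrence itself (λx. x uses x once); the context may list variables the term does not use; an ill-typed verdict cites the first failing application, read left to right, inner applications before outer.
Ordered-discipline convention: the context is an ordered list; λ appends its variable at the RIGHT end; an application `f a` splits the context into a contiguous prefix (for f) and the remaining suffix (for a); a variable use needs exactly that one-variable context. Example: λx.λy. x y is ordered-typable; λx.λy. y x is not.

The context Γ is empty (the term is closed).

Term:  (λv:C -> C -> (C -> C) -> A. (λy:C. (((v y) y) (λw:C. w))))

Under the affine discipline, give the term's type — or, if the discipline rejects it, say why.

not well-typed under affine — needs contraction — y ×2
counts: v [bound]: 1×; y [bound]: 2×; w [bound]: 1×
uses in reading order: v, y, y, w
typing: the term checks, with type (C -> C -> (C -> C) -> A) -> C -> A
across the five disciplines: ordered ✗ · linear ✗ · affine ✗ · relevant ✓ · unrestricted ✓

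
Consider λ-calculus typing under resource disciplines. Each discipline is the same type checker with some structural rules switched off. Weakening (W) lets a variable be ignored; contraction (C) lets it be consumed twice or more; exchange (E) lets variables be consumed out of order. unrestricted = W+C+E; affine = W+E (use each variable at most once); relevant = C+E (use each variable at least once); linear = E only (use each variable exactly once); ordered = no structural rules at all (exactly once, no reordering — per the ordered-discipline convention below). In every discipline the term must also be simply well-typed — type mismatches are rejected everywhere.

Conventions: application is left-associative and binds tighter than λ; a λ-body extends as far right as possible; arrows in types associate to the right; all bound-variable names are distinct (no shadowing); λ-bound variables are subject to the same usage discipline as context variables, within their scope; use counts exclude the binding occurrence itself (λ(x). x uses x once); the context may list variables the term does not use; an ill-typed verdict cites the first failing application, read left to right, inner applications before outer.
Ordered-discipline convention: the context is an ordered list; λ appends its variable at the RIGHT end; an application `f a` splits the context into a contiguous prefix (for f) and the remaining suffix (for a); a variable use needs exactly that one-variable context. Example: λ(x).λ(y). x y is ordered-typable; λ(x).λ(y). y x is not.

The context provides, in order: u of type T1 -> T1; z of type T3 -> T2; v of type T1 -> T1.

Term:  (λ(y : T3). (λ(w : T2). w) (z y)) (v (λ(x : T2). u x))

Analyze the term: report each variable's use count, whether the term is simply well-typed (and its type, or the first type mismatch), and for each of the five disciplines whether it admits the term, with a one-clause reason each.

counts: u ×1, z ×1, v ×1, y (bound) ×1, w (bound) ×1, x (bound) ×1
uses in reading order: w, z, y, v, u, x
typing: ill-typed: argument of type T2 where T1 is required
ordered ✗ (fails simple typing)
linear ✗ (a type mismatch blocks all five)
affine ✗ (the type mismatch rejects it)
relevant ✗ (not simply typable)
unrestricted ✗ (fails simple typing)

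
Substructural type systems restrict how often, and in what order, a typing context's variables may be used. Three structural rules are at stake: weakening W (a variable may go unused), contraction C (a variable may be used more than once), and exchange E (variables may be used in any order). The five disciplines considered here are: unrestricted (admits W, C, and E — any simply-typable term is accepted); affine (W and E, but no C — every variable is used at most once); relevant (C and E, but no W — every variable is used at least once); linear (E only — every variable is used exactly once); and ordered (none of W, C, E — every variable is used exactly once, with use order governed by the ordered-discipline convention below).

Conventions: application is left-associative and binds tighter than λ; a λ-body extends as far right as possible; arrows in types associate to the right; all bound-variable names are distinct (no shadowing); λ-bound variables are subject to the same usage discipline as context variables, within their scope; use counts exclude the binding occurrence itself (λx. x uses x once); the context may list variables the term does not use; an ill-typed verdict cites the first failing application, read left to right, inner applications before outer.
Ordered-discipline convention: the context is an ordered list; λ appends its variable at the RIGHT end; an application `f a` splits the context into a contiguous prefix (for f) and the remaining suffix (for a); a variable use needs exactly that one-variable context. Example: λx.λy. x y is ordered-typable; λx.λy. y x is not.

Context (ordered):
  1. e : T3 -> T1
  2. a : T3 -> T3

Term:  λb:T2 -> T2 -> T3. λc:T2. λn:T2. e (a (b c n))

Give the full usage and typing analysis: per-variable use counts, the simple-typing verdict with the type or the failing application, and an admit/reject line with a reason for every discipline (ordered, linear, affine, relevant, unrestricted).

counts: e=1; a=1; b (bound)=1; c (bound)=1; n (bound)=1
uses in reading order: e, a, b, c, n
typing: well-typed at (T2 -> T2 -> T3) -> T2 -> T2 -> T1
ordered: ✓ — e, a, b, c, n once each; derivable with no W/C/E
linear: ✓ — exactly-once usage across e, a, b, c, n
affine: ✓ — no duplicate uses among e, a, b, c, n
relevant: ✓ — every one of e, a, b, c, n appears
unrestricted: ✓ — simply typable at (T2 -> T2 -> T3) -> T2 -> T2 -> T1; W, C, E all held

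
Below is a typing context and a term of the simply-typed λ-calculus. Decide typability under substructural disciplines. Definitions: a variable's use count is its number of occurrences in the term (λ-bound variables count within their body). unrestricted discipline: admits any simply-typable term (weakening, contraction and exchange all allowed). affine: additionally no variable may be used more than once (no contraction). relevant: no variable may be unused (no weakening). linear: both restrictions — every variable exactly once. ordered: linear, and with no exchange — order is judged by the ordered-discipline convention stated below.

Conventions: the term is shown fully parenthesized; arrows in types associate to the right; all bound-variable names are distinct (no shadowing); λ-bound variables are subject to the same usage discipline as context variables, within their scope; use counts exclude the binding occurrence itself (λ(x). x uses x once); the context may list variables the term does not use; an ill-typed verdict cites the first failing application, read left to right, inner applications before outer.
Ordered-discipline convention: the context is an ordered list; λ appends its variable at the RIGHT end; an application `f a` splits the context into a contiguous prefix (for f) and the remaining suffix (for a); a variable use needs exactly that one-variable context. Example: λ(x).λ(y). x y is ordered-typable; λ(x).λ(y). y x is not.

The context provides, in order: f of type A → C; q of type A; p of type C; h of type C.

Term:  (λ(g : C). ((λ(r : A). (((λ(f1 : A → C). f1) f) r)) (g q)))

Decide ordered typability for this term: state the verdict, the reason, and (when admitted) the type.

no — fails simple typing
usage: f: 1×, q: 1×, p: 0×, h: 0×, g (λ-bound): 1×, r (λ-bound): 1×, f1 (λ-bound): 1×
order of uses: f1, f, r, g, q
typing: ill-typed: non-arrow in function slot: C
across the five disciplines: ordered ✗ · linear ✗ · affine ✗ · relevant ✗ · unrestricted ✗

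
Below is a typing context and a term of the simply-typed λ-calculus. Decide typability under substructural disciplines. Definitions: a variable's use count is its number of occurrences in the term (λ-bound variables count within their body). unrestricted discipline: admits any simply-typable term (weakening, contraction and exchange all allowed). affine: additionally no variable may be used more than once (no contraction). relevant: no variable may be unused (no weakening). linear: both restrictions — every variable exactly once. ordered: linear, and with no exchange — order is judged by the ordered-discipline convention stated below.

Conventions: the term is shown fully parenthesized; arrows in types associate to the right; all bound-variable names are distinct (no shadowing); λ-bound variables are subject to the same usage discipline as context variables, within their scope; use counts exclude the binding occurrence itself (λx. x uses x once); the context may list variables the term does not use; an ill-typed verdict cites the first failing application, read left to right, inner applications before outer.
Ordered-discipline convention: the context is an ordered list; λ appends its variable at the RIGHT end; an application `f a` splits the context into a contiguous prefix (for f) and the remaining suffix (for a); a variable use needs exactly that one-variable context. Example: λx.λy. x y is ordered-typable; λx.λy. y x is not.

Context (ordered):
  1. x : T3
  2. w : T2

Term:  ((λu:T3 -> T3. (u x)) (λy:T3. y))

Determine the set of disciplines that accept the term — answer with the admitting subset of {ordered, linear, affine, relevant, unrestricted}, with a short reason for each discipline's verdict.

admitted in: affine, unrestricted
use counts: x: 1, w: 0, u (bound): 1, y (bound): 1
uses in reading order: u, x, y
typing: well-typed — term : T3
ordered: ✗, w never used (weakening)
linear: ✗, w never used (weakening)
affine: ✓, x, w, u, y: no repeats, contraction unneeded
relevant: ✗, w never used (weakening)
unrestricted: ✓, well-typed at T3; no restrictions here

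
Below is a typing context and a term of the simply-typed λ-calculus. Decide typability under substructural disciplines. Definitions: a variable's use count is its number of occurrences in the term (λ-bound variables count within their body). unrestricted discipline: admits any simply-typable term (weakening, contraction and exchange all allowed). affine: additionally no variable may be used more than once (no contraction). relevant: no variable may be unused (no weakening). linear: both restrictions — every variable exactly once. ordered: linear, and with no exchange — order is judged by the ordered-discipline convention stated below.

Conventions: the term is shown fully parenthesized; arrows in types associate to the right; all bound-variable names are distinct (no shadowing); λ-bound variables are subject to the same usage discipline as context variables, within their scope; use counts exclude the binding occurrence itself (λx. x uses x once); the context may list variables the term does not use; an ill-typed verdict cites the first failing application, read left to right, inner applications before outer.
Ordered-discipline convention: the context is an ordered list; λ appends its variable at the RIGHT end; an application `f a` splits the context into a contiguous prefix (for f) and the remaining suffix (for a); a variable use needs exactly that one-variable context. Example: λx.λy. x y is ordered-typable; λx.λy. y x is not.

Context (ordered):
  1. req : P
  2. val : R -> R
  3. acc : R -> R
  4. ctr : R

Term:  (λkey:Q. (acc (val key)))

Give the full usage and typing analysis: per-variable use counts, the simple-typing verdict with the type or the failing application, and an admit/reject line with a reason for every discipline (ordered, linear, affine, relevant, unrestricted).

use counts: req: 0×, val: 1×, acc: 1×, ctr: 0×, key (λ-bound): 1×
order of uses: acc, val, key
typing: ill-typed: an application expects R but receives Q
ordered: ✗, the type mismatch rejects it
linear: ✗, not simply typable
affine: ✗, fails simple typing
relevant: ✗, a type mismatch blocks all five
unrestricted: ✗, the type mismatch rejects it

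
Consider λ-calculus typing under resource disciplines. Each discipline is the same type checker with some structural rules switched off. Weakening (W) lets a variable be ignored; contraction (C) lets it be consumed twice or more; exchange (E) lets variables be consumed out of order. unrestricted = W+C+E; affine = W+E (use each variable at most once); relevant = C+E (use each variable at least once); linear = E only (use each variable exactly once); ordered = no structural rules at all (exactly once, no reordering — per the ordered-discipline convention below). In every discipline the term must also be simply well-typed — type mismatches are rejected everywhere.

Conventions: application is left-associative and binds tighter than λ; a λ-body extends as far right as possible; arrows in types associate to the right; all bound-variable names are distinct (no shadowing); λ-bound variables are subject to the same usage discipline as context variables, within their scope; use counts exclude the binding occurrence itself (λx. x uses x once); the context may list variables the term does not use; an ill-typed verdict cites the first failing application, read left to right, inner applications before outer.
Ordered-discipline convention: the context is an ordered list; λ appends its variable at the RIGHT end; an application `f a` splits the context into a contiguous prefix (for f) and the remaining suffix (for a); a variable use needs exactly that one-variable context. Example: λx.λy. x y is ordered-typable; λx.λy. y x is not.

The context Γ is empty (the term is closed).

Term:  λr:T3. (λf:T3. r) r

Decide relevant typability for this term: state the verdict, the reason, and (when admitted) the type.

no — needs weakening: f unused
use counts: r [bound]: 2; f [bound]: 0
uses in reading order: r, r
typing: the term checks, with type T3 -> T3
summary: ordered ✗, linear ✗, affine ✗, relevant ✗, unrestricted ✓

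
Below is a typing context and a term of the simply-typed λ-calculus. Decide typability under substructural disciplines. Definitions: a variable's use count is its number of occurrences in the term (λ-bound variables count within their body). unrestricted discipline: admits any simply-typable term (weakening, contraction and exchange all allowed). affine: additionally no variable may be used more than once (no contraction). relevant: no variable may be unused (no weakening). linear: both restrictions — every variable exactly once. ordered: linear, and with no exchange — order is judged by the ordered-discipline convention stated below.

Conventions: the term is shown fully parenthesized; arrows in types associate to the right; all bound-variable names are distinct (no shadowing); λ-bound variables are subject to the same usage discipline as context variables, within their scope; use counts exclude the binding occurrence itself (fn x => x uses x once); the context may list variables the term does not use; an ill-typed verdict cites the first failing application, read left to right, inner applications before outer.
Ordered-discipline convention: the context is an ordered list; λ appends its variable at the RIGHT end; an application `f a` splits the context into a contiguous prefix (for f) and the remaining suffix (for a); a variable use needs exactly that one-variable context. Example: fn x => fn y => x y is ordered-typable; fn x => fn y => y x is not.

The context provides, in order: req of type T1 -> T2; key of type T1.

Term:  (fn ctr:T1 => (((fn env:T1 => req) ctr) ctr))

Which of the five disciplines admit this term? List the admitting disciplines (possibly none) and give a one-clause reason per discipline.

admitted in: unrestricted
use counts: req: 1×; key: 0×; ctr [bound]: 2×; env [bound]: 0×
left-to-right use order: req, ctr, ctr
typing: ✓ — T1 -> T2
ordered ✗ (ctr ×2 used more than once (contraction); key, env never used (weakening))
linear ✗ (ctr ×2 used more than once (contraction); key, env never used (weakening))
affine ✗ (ctr ×2 used more than once (contraction))
relevant ✗ (key, env never used (weakening))
unrestricted ✓ (type-checks (T1 -> T2) and nothing is barred)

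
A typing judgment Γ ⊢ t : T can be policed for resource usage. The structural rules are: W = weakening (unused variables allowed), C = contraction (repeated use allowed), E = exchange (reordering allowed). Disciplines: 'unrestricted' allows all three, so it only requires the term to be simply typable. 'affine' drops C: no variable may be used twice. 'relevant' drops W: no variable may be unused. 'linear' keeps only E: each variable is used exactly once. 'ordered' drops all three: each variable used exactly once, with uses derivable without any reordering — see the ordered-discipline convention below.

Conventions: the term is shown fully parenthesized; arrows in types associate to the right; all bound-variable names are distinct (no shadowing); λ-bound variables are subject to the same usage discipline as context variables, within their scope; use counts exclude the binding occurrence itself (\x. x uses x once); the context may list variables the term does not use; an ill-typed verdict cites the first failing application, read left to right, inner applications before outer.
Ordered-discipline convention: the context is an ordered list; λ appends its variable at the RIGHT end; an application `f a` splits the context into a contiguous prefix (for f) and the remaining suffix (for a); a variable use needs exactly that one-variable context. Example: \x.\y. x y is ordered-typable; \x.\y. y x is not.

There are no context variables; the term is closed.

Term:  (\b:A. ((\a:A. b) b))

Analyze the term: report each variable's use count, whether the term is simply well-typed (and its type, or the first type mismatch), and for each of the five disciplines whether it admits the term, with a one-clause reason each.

counts: b (λ-bound) ×2; a (λ-bound) ×0
use order (left to right): b, b
typing: well-typed — term : A -> A
ordered: ✗ — repeated use of b ×2; needs weakening: a unused
linear: ✗ — repeated use of b ×2; needs weakening: a unused
affine: ✗ — repeated use of b ×2
relevant: ✗ — needs weakening: a unused
unrestricted: ✓ — well-typed at A -> A; no restrictions here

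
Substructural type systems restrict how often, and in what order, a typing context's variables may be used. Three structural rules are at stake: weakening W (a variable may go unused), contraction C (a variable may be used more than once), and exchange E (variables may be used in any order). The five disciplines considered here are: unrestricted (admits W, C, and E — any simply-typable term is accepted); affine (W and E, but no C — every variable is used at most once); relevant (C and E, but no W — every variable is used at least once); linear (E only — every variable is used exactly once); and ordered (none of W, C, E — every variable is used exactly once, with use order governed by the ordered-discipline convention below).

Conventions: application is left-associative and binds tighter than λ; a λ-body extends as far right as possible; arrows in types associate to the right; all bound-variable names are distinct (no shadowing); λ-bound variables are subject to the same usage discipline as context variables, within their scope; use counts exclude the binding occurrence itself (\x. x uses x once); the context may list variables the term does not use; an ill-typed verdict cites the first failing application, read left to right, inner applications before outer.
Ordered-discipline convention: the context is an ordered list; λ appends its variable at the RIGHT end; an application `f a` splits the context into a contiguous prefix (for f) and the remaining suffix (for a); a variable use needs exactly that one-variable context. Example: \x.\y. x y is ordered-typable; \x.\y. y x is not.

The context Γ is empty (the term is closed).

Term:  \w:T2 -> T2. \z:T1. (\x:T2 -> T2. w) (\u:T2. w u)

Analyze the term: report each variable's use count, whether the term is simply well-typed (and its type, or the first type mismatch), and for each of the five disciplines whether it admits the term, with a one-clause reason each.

usage: w (bound): 2×; z (bound): 0×; x (bound): 0×; u (bound): 1×
uses in reading order: w, w, u
typing: well-typed at (T2 -> T2) -> T1 -> T2 -> T2
ordered ✗ (w ×2 used more than once (contraction); needs weakening: z, x unused)
linear ✗ (w ×2 used more than once (contraction); needs weakening: z, x unused)
affine ✗ (w ×2 used more than once (contraction))
relevant ✗ (needs weakening: z, x unused)
unrestricted ✓ (simply typable at (T2 -> T2) -> T1 -> T2 -> T2; W, C, E all held)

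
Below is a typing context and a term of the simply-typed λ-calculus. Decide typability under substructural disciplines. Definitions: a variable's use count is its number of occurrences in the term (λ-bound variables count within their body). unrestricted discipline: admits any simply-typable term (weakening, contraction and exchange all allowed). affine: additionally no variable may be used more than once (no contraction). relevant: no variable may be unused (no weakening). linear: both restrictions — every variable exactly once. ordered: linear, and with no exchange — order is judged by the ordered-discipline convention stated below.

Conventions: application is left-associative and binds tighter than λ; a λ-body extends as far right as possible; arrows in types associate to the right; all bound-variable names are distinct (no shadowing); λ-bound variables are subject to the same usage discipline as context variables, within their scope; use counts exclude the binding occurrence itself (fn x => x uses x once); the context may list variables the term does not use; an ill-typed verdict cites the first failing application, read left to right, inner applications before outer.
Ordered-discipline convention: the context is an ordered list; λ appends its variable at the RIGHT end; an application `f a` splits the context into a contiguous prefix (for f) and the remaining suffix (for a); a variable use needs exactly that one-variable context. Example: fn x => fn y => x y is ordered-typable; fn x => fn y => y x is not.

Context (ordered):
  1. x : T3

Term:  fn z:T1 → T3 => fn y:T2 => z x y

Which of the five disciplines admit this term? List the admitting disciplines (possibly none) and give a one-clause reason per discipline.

accepted by: none
usage: x ×1, z [bound] ×1, y [bound] ×1
order of uses: z, x, y
typing: ill-typed: argument of type T3 where T1 is required
ordered: ✗, a type mismatch blocks all five
linear: ✗, the type mismatch rejects it
affine: ✗, not simply typable
relevant: ✗, fails simple typing
unrestricted: ✗, a type mismatch blocks all five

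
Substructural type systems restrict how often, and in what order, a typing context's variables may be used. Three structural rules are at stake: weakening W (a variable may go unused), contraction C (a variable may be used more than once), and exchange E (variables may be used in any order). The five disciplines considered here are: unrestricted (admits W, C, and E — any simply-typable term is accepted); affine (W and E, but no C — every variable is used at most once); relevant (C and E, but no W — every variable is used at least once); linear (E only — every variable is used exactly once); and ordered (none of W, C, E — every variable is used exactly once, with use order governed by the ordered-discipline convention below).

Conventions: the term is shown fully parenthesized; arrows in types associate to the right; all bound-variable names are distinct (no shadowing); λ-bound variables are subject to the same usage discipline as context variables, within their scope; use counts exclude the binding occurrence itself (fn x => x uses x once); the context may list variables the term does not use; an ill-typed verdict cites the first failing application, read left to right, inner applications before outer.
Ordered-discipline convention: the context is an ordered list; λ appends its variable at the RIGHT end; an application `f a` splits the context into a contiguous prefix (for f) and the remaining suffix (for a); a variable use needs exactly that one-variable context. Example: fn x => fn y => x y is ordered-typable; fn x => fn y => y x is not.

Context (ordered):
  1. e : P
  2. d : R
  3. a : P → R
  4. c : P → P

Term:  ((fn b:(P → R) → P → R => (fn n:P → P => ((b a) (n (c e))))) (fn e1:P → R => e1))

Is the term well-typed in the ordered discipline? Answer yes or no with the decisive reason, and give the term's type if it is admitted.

no — unused: d — weakening required
usage: e: 1×; d: 0×; a: 1×; c: 1×; b (λ-bound): 1×; n (λ-bound): 1×; e1 (λ-bound): 1×
uses in reading order: b, a, n, c, e, e1
typing: well-typed — term : (P → P) → R
per-discipline verdicts: ordered ✗, linear ✗, affine ✓, relevant ✗, unrestricted ✓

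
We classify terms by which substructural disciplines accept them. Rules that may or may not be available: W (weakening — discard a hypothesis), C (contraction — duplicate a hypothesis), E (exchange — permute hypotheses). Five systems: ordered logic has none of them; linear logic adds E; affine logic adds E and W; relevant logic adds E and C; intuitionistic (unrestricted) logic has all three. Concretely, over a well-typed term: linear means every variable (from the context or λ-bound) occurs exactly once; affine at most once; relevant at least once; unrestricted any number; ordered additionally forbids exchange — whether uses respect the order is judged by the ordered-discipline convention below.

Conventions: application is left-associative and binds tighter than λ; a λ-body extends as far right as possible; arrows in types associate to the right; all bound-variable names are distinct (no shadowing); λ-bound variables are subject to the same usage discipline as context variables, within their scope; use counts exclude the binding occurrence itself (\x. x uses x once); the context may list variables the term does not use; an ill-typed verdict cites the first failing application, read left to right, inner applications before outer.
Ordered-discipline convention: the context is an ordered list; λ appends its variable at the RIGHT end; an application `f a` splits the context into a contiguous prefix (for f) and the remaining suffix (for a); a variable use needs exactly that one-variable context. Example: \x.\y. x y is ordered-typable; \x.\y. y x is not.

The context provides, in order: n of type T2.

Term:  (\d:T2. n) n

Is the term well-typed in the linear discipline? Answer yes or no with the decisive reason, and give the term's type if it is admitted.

no — uses contraction: n ×2; d never used (weakening)
counts: n: 2, d (bound): 0
left-to-right use order: n, n
typing: ✓ — T2
summary: ordered ✗ | linear ✗ | affine ✗ | relevant ✗ | unrestricted ✓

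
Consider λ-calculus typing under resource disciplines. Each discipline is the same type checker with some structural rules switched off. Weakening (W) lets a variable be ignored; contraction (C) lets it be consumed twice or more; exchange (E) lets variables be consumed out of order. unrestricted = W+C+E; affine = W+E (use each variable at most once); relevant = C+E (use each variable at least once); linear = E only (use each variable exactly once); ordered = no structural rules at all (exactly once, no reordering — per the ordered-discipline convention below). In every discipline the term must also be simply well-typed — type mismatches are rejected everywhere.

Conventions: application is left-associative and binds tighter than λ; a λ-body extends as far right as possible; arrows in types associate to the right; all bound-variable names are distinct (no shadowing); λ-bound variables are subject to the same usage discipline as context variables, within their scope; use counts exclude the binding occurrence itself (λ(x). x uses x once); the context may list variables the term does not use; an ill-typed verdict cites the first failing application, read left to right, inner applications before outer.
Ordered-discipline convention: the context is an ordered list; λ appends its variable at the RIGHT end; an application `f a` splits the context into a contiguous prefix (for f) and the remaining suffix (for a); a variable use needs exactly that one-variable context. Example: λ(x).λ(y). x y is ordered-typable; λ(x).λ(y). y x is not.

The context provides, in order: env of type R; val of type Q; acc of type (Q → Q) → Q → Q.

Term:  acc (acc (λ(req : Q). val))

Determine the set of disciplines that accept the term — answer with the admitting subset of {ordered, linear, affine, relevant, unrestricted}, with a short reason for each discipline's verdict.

accepted by: unrestricted
use counts: env=0, val=1, acc=2, req [bound]=0
left-to-right use order: acc, acc, val
typing: well-typed — term : Q → Q
ordered: ✗ — needs contraction — acc ×2; unused: env, req — weakening required
linear: ✗ — needs contraction — acc ×2; unused: env, req — weakening required
affine: ✗ — needs contraction — acc ×2
relevant: ✗ — unused: env, req — weakening required
unrestricted: ✓ — type-checks (Q → Q) and nothing is barred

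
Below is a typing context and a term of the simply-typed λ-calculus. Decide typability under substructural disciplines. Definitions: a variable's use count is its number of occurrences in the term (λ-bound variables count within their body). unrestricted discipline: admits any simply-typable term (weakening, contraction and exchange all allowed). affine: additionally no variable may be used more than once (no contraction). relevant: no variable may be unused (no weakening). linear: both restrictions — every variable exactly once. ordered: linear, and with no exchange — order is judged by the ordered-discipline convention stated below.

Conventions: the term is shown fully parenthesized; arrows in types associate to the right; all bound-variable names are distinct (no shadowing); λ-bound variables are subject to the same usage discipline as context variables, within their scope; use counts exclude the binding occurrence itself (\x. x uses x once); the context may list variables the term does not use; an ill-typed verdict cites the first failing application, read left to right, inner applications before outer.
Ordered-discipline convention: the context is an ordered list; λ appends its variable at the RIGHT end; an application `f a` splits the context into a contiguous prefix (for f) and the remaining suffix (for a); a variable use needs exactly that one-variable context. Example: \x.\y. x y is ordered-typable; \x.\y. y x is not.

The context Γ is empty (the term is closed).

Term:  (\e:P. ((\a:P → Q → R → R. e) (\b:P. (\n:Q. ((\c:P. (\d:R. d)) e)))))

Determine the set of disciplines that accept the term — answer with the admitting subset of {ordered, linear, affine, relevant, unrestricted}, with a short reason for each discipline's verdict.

admitted by: unrestricted
variable uses: e (bound)=2, a (bound)=0, b (bound)=0, n (bound)=0, c (bound)=0, d (bound)=1
left-to-right use order: e, d, e
typing: well-typed — term : P → P
ordered ✗ (uses contraction: e ×2; needs weakening: a, b, n, c unused)
linear ✗ (uses contraction: e ×2; needs weakening: a, b, n, c unused)
affine ✗ (uses contraction: e ×2)
relevant ✗ (needs weakening: a, b, n, c unused)
unrestricted ✓ (type-checks (P → P) and nothing is barred)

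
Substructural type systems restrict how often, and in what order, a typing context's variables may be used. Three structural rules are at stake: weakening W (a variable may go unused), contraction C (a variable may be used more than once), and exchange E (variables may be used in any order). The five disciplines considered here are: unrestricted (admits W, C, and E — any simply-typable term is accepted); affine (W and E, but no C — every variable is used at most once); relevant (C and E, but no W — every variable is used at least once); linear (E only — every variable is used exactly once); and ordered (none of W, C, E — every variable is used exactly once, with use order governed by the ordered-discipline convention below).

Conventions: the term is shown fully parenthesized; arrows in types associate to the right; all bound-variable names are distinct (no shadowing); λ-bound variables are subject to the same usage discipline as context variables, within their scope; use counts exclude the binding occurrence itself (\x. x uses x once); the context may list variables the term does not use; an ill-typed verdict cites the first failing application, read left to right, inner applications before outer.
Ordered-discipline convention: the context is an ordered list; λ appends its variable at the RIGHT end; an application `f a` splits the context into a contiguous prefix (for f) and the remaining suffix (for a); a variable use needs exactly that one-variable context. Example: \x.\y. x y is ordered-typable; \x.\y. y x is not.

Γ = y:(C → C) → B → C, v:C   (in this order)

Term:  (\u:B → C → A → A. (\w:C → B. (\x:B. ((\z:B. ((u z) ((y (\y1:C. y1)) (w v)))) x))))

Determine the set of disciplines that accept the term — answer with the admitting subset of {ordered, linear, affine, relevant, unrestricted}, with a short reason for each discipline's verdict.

admitted by: linear, affine, relevant, unrestricted
usage: y: 1; v: 1; u [bound]: 1; w [bound]: 1; x [bound]: 1; z [bound]: 1; y1 [bound]: 1
use order (left to right): u, z, y, y1, w, v, x
typing: the term checks, with type (B → C → A → A) → (C → B) → B → A → A
ordered: ✗, needs exchange: uses follow u, z, y, y1, w, v, x
linear: ✓, single use per variable (y, v, u, w, x, z, y1)
affine: ✓, y, v, u, w, x, z, y1: no repeats, contraction unneeded
relevant: ✓, none of y, v, u, w, x, z, y1 goes unused
unrestricted: ✓, well-typed at (B → C → A → A) → (C → B) → B → A → A; no restrictions here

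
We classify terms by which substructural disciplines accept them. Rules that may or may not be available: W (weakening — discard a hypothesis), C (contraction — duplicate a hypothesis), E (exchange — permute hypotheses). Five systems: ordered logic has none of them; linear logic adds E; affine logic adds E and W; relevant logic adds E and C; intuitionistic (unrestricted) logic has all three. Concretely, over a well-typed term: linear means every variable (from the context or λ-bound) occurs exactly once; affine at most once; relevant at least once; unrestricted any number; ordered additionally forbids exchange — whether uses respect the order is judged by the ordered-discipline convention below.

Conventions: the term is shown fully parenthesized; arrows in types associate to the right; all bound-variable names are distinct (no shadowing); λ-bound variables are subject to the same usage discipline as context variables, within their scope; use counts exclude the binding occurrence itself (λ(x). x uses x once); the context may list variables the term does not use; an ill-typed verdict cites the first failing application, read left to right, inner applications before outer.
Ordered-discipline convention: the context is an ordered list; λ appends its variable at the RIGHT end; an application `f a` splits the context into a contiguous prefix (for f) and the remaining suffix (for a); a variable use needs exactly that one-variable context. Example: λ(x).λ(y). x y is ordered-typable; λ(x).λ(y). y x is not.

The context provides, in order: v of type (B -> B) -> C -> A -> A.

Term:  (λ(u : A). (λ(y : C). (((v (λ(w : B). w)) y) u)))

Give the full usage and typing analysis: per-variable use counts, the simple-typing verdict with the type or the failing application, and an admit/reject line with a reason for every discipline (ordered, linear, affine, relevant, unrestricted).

usage: v=1, u (λ-bound)=1, y (λ-bound)=1, w (λ-bound)=1
use order (left to right): v, w, y, u
typing: the term checks, with type A -> C -> A
ordered: ✗ — no ordered split (uses run v, w, y, u)
linear: ✓ — single use per variable (v, u, y, w)
affine: ✓ — no duplicate uses among v, u, y, w
relevant: ✓ — none of v, u, y, w goes unused
unrestricted: ✓ — well-typed at A -> C -> A; no restrictions here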